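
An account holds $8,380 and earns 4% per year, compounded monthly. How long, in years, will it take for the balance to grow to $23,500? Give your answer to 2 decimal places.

We need (1 + 0.00333333)^(12t) = 2.8043, so 12t = ln 2.8043 / ln 1.003333 ≈ 309.8610.
t ≈ 309.8610/12 = 25.8218 years.

25.82 years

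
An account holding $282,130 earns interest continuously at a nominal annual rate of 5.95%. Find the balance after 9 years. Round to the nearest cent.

A = P·e^(rt) = 282,130·e^(0.0595·9) = 282,130·e^0.5355.
e^0.5355 ≈ 1.70830217984, so A ≈ 481,963.2940.

$481,963.29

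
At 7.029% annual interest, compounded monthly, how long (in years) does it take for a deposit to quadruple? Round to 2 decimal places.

(1 + 0.0058575)^(12t) = 4.
12t = ln 4 / ln(1 + 0.0058575) ≈ 1.3863/0.00584041 ≈ 237.3624.
t ≈ 19.7802.

19.78 years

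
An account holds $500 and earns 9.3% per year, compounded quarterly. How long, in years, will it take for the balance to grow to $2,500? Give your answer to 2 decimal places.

(1 + 0.02325)^(4t) = 2,500/500 = 5.
4t·ln(1 + 0.02325) = ln(5); 4t = 1.6094/0.0229838 ≈ 70.0248.
t ≈ 17.5062 years.

17.51 years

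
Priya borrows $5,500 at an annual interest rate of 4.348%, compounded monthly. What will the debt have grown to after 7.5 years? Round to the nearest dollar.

Growth factor = (1 + 0.04348/12)^90 ≈ 1.384737566.
A ≈ 5,500 × 1.384737566 ≈ 7,616.0566.

$7,616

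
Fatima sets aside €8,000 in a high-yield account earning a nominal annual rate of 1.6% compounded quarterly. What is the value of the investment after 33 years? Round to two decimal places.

€13,550.02

Growth factor = (1 + 0.004)^132 ≈ 1.693753052.
A ≈ 8,000 × 1.693753052 ≈ 13,550.0244.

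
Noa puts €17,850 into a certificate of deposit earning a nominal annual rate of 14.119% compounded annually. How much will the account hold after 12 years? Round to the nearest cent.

€87,083.07

Annual rate = 14.119% = 0.14119; years = 12.
A = 17,850·(1 + 0.14119)^12 ≈ 17,850·4.878603112 ≈ 87,083.0655.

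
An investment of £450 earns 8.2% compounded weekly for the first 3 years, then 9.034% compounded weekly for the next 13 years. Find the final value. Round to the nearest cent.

Phase 1: 450·(1 + 0.082/52)^156 ≈ 575.3933.
Phase 2: 575.3933·(1 + 0.09034/52)^676 ≈ 1,860.2289.

£1,860.23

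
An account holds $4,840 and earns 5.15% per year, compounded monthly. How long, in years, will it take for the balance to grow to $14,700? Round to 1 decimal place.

We need (1 + 0.00429167)^(12t) = 3.0372, so 12t = ln 3.0372 / ln 1.004292 ≈ 259.4132.
t ≈ 259.4132/12 = 21.6178 years.

21.6 years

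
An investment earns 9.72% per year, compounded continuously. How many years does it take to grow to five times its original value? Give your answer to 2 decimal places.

e^(0.0972t) = 5, so 0.0972t = ln 5 ≈ 1.6094.
t ≈ 1.6094/0.0972 ≈ 16.5580.

16.56 years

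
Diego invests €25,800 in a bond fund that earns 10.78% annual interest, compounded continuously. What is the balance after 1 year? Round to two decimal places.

A = P·e^(rt) = 25,800·e^(0.1078·1) = 25,800·e^0.1078.
e^0.1078 ≈ 1.1138249581, so A ≈ 28,736.6839.

€28,736.68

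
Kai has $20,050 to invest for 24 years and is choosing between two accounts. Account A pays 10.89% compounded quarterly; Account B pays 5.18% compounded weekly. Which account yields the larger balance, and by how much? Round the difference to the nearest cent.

Account A, by $194,782.90

A: (1 + 0.027225)^96 ≈ 13.1794025725, so 20,050 × 13.1794025725 ≈ 264,247.0216.
B: (1 + 0.0518/52)^1248 ≈ 3.4645446216, so 20,050 × 3.4645446216 ≈ 69,464.1197.
Difference ≈ 194,782.9019 in favor of A.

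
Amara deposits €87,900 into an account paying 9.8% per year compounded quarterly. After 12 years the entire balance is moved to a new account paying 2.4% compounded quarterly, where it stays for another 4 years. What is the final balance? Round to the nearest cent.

Phase 1: 87,900·(1 + 0.0245)^48 ≈ 280,907.3395.
Phase 2: 280,907.3395·(1 + 0.006)^16 ≈ 309,122.6145.

€309,122.61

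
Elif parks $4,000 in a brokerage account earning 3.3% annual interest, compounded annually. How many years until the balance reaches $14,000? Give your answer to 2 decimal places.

38.59 years

We need (1 + 0.033)^t = 3.5, so t = ln 3.5 / ln 1.033 ≈ 38.5855.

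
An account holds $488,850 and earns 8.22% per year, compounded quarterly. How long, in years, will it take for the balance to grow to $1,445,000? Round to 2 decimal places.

We need (1 + 0.02055)^(4t) = 2.9559, so 4t = ln 2.9559 / ln 1.02055 ≈ 53.2802.
t ≈ 53.2802/4 = 13.3200 years.

13.32 years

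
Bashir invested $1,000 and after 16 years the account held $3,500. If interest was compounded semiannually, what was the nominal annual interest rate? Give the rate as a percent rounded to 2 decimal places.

7.99%

The 32-period growth factor is 3,500/1,000 = 3.5.
r/2 = 3.5^(1/32) − 1 ≈ 0.0399253, so r ≈ 2·0.0399253 = 7.98505%.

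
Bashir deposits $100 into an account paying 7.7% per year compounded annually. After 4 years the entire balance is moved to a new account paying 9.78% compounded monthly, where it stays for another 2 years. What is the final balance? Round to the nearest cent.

$163.48

After 4 years at 7.7%: 100 × 1.34543529 ≈ 134.5435.
Then 2 years at 9.78%: 134.5435 × 1.21507674 ≈ 163.4807.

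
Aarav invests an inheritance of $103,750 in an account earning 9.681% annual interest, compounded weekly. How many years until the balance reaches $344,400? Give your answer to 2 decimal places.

We need (1 + 0.00186173)^(52t) = 3.3195, so 52t = ln 3.3195 / ln 1.001862 ≈ 645.0643.
t ≈ 645.0643/52 = 12.4051 years.

12.41 years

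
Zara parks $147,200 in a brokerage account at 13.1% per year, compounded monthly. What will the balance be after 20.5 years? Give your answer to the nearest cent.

$2,127,578.31

Growth factor = (1 + 0.131/12)^246 ≈ 14.45365697208.
A ≈ 147,200 × 14.45365697208 ≈ 2,127,578.3063.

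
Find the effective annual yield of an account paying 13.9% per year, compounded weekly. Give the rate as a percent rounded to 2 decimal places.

14.89%

EAR = (1 + 13.9%/52)^52 − 1 = (1 + 0.00267308)^52 − 1.
(1 + 0.00267308)^52 ≈ 1.148911, so EAR ≈ 14.89110%.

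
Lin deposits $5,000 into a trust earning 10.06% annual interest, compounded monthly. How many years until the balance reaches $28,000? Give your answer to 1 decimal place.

17.2 years

(1 + 0.00838333)^(12t) = 28,000/5,000 = 5.6.
12t·ln(1 + 0.00838333) = ln(5.6); 12t = 1.7228/0.00834839 ≈ 206.3592.
t ≈ 17.1966 years.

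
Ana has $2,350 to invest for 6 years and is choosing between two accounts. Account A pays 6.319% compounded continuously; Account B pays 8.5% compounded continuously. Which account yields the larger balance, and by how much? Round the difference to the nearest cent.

Account B, by $480.02

A: e^(0.06319·6) = e^0.37914 ≈ 1.461027565, so 2,350 × 1.461027565 ≈ 3,433.4148.
B: e^(0.085·6) = e^0.51 ≈ 1.665291195, so 2,350 × 1.665291195 ≈ 3,913.4343.
Difference ≈ 480.0195 in favor of B.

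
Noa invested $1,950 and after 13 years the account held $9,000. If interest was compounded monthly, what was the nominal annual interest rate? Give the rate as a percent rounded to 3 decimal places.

11.822%

(1 + r/12)^156 = 9,000/1,950 = 4.61538.
1 + r/12 = 4.61538^(1/156) ≈ 1.009852, so r/12 ≈ 0.00985203.
r ≈ 12·0.00985203 = 11.82244%.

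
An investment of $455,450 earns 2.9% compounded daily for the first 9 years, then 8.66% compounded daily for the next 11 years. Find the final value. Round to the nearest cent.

After 9 years at 2.9%: 455,450 × 1.298214205551 ≈ 591,271.6599.
Then 11 years at 8.66%: 591,271.6599 × 2.592148350401 ≈ 1,532,663.8579.

$1,532,663.86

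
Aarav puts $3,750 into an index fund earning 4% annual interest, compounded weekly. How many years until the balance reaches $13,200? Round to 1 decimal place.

(1 + 0.000769231)^(52t) = 13,200/3,750 = 3.52.
52t·ln(1 + 0.000769231) = ln(3.52); 52t = 1.2585/0.000768935 ≈ 1636.6284.
t ≈ 31.4736 years.

31.5 years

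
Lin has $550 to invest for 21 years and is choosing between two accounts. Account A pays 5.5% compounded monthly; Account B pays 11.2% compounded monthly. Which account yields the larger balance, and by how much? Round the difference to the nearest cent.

A: (1 + 0.055/12)^252 ≈ 3.165658798, so 550 × 3.165658798 ≈ 1,741.1123.
B: (1 + 0.112/12)^252 ≈ 10.3925772, so 550 × 10.3925772 ≈ 5,715.9175.
Difference ≈ 3,974.8051 in favor of B.

Account B, by $3,974.81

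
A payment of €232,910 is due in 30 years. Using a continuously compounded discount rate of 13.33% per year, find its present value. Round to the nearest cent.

P = A·e^(−rt) = 232,910·e^(−3.999).
e^(−3.999) ≈ 0.0183339636885, so P ≈ 4,270.1635.

€4,270.16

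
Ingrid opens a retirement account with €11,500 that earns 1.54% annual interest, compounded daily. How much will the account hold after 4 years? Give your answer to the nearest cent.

€12,230.66

Growth factor = (1 + 0.0154/365)^1460 ≈ 1.0635354629.
A ≈ 11,500 × 1.0635354629 ≈ 12,230.6578.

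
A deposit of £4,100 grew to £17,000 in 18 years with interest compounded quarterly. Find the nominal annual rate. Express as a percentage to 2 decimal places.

The 72-period growth factor is 17,000/4,100 = 4.14634.
r/4 = 4.14634^(1/72) − 1 ≈ 0.0199495, so r ≈ 4·0.0199495 = 7.97981%.

7.98%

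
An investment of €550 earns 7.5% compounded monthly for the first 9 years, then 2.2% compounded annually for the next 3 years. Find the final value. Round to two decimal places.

Phase 1: 550·(1 + 0.00625)^108 ≈ 1,077.9514.
Phase 2: 1,077.9514·(1 + 0.022)^3 ≈ 1,150.6728.

€1,150.67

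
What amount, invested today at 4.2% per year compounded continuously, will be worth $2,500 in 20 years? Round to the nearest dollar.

P = A·e^(−rt) = 2,500·e^(−0.84).
e^(−0.84) ≈ 0.4317105234, so P ≈ 1,079.2763.

$1,079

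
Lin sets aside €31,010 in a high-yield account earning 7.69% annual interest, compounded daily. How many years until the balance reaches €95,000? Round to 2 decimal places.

14.56 years

We need (1 + 0.000210685)^(365t) = 3.0635, so 365t = ln 3.0635 / ln 1.000211 ≈ 5314.5001.
t ≈ 5314.5001/365 = 14.5603 years.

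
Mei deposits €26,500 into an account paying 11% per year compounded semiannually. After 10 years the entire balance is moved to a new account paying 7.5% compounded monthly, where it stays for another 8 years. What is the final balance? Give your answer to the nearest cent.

€140,624.45

Phase 1: 26,500·(1 + 0.055)^20 ≈ 77,320.5735.
Phase 2: 77,320.5735·(1 + 0.00625)^96 ≈ 140,624.4480.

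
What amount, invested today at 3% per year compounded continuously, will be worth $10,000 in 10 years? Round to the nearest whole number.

$7,408

P = A·e^(−rt) = 10,000·e^(−0.3).
e^(−0.3) ≈ 0.7408182207, so P ≈ 7,408.1822.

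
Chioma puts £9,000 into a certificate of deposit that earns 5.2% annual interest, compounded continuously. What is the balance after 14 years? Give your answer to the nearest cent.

£18,638.41

A = P·e^(rt) = 9,000·e^(0.052·14) = 9,000·e^0.728.
e^0.728 ≈ 2.0709345939, so A ≈ 18,638.4113.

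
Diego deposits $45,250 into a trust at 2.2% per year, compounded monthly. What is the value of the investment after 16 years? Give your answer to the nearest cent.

$64,320.63

Periodic rate = 2.2%/12 = 0.00183333; periods = 12·16 = 192.
A = 45,250·(1 + 0.022/12)^192 ≈ 45,250·1.4214503551 ≈ 64,320.6286.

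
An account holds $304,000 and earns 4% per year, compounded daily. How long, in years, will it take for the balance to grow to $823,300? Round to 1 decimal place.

We need (1 + 0.000109589)^(365t) = 2.7082, so 365t = ln 2.7082 / ln 1.00011 ≈ 9091.6713.
t ≈ 9091.6713/365 = 24.9087 years.

24.9 years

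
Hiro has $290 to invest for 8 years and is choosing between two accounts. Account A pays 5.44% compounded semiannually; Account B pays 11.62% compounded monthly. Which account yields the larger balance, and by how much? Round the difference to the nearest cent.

Account A growth factor: (1 + 0.0272)^16 ≈ 1.53631465; balance ≈ 445.5312.
Account B growth factor: (1 + 0.1162/12)^96 ≈ 2.52219116; balance ≈ 731.4354.
Account B is larger by 285.9042.

Account B, by $285.90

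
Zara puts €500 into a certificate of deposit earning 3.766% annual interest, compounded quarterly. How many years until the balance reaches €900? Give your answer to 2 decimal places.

15.68 years

We need (1 + 0.009415)^(4t) = 1.8, so 4t = ln 1.8 / ln 1.009415 ≈ 62.7243.
t ≈ 62.7243/4 = 15.6811 years.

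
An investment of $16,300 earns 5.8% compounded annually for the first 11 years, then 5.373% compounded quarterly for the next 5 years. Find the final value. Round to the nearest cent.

$39,575.51

After 11 years at 5.8%: 16,300 × 1.8592694984 ≈ 30,306.0928.
Then 5 years at 5.373%: 30,306.0928 × 1.3058598022 ≈ 39,575.5084.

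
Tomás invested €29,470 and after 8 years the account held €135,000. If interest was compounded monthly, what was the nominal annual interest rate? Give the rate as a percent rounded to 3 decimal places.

19.175%

The 96-period growth factor is 135,000/29,470 = 4.58093.
r/12 = 4.58093^(1/96) − 1 ≈ 0.0159795, so r ≈ 12·0.0159795 = 19.17537%.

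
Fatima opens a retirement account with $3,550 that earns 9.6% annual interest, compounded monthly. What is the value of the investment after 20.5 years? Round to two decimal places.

Growth factor = (1 + 0.008)^246 ≈ 7.1005321625.
A ≈ 3,550 × 7.1005321625 ≈ 25,206.8892.

$25,206.89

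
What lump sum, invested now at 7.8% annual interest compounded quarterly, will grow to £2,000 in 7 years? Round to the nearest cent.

£1,164.63

Growth factor = (1 + 0.0195)^28 ≈ 1.717285264.
P = 2,000/1.717285264 ≈ 1,164.6289.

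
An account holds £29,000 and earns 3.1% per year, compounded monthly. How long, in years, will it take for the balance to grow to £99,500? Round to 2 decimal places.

39.82 years

We need (1 + 0.00258333)^(12t) = 3.431, so 12t = ln 3.431 / ln 1.002583 ≈ 477.8530.
t ≈ 477.8530/12 = 39.8211 years.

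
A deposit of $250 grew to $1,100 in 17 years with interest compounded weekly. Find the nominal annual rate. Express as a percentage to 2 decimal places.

(1 + r/52)^884 = 1,100/250 = 4.4.
1 + r/52 = 4.4^(1/884) ≈ 1.001677, so r/52 ≈ 0.00167743.
r ≈ 52·0.00167743 = 8.72263%.

8.72%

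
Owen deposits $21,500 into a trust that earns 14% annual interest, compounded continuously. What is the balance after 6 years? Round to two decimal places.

A = P·e^(rt) = 21,500·e^(0.14·6) = 21,500·e^0.84.
e^0.84 ≈ 2.3163669768, so A ≈ 49,801.8900.

$49,801.89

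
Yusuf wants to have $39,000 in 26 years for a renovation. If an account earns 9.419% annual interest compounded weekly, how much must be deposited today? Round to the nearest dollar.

Periodic rate = 9.419%/52 = 0.00181135; 1352 periods.
P = 39,000/(1 + 0.09419/52)^1352 ≈ 39,000/11.550453909 ≈ 3,376.4907.

$3,376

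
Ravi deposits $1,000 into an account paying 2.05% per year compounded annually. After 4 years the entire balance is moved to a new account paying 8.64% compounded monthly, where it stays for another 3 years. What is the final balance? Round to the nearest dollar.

Phase 1: 1,000·(1 + 0.0205)^4 ≈ 1,084.5561.
Phase 2: 1,084.5561·(1 + 0.0072)^36 ≈ 1,404.1641.

$1,404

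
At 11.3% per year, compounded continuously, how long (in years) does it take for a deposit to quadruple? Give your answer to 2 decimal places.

12.27 years

e^(0.113t) = 4, so 0.113t = ln 4 ≈ 1.3863.
t ≈ 1.3863/0.113 ≈ 12.2681.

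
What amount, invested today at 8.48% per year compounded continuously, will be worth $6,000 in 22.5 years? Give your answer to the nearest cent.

$890.26

P = A·e^(−rt) = 6,000·e^(−1.908).
e^(−1.908) ≈ 0.1483768437, so P ≈ 890.2611.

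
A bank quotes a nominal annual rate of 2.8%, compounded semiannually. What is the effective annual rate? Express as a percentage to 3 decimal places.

2.820%

One year is 2 periods at 0.014 each: (1 + 0.014)^2 ≈ 1.028196.
EAR = 1.028196 − 1 ≈ 2.81960%.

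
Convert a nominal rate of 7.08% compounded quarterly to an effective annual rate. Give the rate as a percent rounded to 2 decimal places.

7.27%

One year is 4 periods at 0.0177 each: (1 + 0.0177)^4 ≈ 1.072702.
EAR = 1.072702 − 1 ≈ 7.27020%.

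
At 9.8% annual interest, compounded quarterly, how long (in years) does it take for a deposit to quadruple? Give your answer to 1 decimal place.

(1 + 0.0245)^(4t) = 4.
4t = ln 4 / ln(1 + 0.0245) ≈ 1.3863/0.0242047 ≈ 57.2738.
t ≈ 14.3184.

14.3 years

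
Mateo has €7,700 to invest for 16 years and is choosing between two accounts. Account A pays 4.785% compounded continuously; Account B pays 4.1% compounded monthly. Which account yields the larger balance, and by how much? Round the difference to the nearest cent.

Account A, by €1,735.34

A: e^(0.04785·16) = e^0.7656 ≈ 2.1502841582, so 7,700 × 2.1502841582 ≈ 16,557.1880.
B: (1 + 0.041/12)^192 ≈ 1.9249151319, so 7,700 × 1.9249151319 ≈ 14,821.8465.
Difference ≈ 1,735.3415 in favor of A.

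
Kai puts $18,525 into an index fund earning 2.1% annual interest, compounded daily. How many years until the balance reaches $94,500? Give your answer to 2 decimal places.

(1 + 0.0000575342)^(365t) = 94,500/18,525 = 5.1012.
365t·ln(1 + 0.0000575342) = ln(5.1012); 365t = 1.6295/5.75326e-05 ≈ 28322.7058.
t ≈ 77.5965 years.

77.60 years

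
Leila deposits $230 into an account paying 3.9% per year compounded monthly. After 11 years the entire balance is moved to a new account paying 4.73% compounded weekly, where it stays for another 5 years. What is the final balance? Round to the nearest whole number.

$447

After 11 years at 3.9%: 230 × 1.53465313 ≈ 352.9702.
Then 5 years at 4.73%: 352.9702 × 1.26667139 ≈ 447.0973.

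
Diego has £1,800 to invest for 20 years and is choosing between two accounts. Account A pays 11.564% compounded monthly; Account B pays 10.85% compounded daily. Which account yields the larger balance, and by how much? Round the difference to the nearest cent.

A: (1 + 0.11564/12)^240 ≈ 9.9914251303, so 1,800 × 9.9914251303 ≈ 17,984.5652.
B: (1 + 0.1085/365)^7300 ≈ 8.7554602692, so 1,800 × 8.7554602692 ≈ 15,759.8285.
Difference ≈ 2,224.7368 in favor of A.

Account A, by £2,224.74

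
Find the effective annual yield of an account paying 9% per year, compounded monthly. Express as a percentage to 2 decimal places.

9.38%

EAR = (1 + 9%/12)^12 − 1 = (1 + 0.0075)^12 − 1.
(1 + 0.0075)^12 ≈ 1.093807, so EAR ≈ 9.38069%.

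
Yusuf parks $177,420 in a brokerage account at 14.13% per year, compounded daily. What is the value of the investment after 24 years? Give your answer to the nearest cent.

$5,266,196.04

Growth factor = (1 + 0.1413/365)^8760 ≈ 29.68208790747.
A ≈ 177,420 × 29.68208790747 ≈ 5,266,196.0365.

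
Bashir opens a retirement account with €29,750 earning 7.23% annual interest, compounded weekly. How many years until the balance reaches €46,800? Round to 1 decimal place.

6.3 years

We need (1 + 0.00139038)^(52t) = 1.5731, so 52t = ln 1.5731 / ln 1.00139 ≈ 326.0745.
t ≈ 326.0745/52 = 6.2707 years.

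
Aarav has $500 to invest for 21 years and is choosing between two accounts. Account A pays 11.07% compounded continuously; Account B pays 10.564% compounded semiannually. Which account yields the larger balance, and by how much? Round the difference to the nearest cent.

Account A, by $768.27

A: e^(0.1107·21) = e^2.3247 ≈ 10.22361254, so 500 × 10.22361254 ≈ 5,111.8063.
B: (1 + 0.05282)^42 ≈ 8.687069811, so 500 × 8.687069811 ≈ 4,343.5349.
Difference ≈ 768.2714 in favor of A.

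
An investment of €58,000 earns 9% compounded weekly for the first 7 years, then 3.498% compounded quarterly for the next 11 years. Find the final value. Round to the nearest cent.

€159,653.48

Phase 1: 58,000·(1 + 0.09/52)^364 ≈ 108,842.1259.
Phase 2: 108,842.1259·(1 + 0.008745)^44 ≈ 159,653.4839.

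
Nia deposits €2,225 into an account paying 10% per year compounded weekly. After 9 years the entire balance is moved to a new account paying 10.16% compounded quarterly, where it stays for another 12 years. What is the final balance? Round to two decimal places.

€18,226.31

Phase 1: 2,225·(1 + 0.1/52)^468 ≈ 5,467.8891.
Phase 2: 5,467.8891·(1 + 0.0254)^48 ≈ 18,226.3089.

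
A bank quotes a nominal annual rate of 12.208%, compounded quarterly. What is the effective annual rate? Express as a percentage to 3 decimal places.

12.778%

EAR = (1 + 12.208%/4)^4 − 1 = (1 + 0.03052)^4 − 1.
(1 + 0.03052)^4 ≈ 1.127783, so EAR ≈ 12.77834%.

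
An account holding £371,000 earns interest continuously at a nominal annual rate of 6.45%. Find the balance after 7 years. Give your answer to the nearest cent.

£582,717.24

A = P·e^(rt) = 371,000·e^(0.0645·7) = 371,000·e^0.4515.
e^0.4515 ≈ 1.570666419, so A ≈ 582,717.2414.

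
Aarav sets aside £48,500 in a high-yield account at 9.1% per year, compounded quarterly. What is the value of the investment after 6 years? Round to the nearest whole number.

£83,217

Growth factor = (1 + 0.02275)^24 ≈ 1.7158041586.
A ≈ 48,500 × 1.7158041586 ≈ 83,216.5017.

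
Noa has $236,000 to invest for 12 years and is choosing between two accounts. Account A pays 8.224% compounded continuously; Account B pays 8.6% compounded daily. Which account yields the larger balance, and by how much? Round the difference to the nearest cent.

Account A growth factor: e^(0.08224·12) = e^0.98688 ≈ 2.68285090596; balance ≈ 633,152.8138.
Account B growth factor: (1 + 0.086/365)^4380 ≈ 2.80633241657; balance ≈ 662,294.4503.
Account B is larger by 29,141.6365.

Account B, by $29,141.64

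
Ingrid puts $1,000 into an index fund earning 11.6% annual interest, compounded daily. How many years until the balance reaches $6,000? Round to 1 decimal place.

We need (1 + 0.000317808)^(365t) = 6, so 365t = ln 6 / ln 1.000318 ≈ 5638.7597.
t ≈ 5638.7597/365 = 15.4487 years.

15.4 years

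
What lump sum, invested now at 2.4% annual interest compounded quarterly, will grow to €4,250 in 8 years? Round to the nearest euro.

€3,510

Periodic rate = 2.4%/4 = 0.006; 32 periods.
P = 4,250/(1 + 0.006)^32 ≈ 4,250/1.210975573 ≈ 3,509.5671.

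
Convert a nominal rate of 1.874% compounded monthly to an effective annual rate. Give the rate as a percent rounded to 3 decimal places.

1.890%

EAR = (1 + 1.874%/12)^12 − 1 = (1 + 0.00156167)^12 − 1.
(1 + 0.00156167)^12 ≈ 1.018902, so EAR ≈ 1.89018%.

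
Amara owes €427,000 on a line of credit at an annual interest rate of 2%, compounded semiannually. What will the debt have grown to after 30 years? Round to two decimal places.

€775,729.49

Periodic rate = 2%/2 = 0.01; periods = 2·30 = 60.
A = 427,000·(1 + 0.01)^60 ≈ 427,000·1.81669669856 ≈ 775,729.4903.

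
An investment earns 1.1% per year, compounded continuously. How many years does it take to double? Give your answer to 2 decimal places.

63.01 years

e^(0.011t) = 2, so 0.011t = ln 2 ≈ 0.69315.
t ≈ 0.69315/0.011 ≈ 63.0134.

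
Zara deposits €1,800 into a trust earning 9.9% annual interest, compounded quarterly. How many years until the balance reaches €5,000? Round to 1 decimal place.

10.4 years

We need (1 + 0.02475)^(4t) = 2.7778, so 4t = ln 2.7778 / ln 1.02475 ≈ 41.7876.
t ≈ 41.7876/4 = 10.4469 years.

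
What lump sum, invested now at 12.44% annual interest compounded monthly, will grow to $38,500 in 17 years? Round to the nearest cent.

$4,696.16

Periodic rate = 12.44%/12 = 0.0103667; 204 periods.
P = 38,500/(1 + 0.1244/12)^204 ≈ 38,500/8.1981905076 ≈ 4,696.1583.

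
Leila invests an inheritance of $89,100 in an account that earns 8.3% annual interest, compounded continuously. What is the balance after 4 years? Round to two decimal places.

$124,183.38

A = P·e^(rt) = 89,100·e^(0.083·4) = 89,100·e^0.332.
e^0.332 ≈ 1.39375284851, so A ≈ 124,183.3788.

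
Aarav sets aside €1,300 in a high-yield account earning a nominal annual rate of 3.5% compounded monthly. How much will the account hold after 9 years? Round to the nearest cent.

Growth factor = (1 + 0.035/12)^108 ≈ 1.369631213.
A ≈ 1,300 × 1.369631213 ≈ 1,780.5206.

€1,780.52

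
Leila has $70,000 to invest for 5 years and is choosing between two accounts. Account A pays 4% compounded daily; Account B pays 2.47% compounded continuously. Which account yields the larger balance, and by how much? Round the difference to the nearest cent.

Account A, by $6,295.76

A: (1 + 0.04/365)^1825 ≈ 1.221389374, so 70,000 × 1.221389374 ≈ 85,497.2562.
B: e^(0.0247·5) = e^0.1235 ≈ 1.1314500045, so 70,000 × 1.1314500045 ≈ 79,201.5003.
Difference ≈ 6,295.7559 in favor of A.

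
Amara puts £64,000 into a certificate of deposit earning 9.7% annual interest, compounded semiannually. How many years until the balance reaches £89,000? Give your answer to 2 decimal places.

3.48 years

(1 + 0.0485)^(2t) = 89,000/64,000 = 1.3906.
2t·ln(1 + 0.0485) = ln(1.3906); 2t = 0.32975/0.0473606 ≈ 6.9626.
t ≈ 3.4813 years.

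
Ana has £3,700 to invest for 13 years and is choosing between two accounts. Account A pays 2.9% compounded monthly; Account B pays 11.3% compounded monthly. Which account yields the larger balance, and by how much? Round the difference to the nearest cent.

A: (1 + 0.029/12)^156 ≈ 1.457241392, so 3,700 × 1.457241392 ≈ 5,391.7932.
B: (1 + 0.113/12)^156 ≈ 4.3151262154, so 3,700 × 4.3151262154 ≈ 15,965.9670.
Difference ≈ 10,574.1738 in favor of B.

Account B, by £10,574.17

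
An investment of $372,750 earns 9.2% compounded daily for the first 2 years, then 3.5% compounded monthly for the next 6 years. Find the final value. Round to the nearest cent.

After 2 years at 9.2%: 372,750 × 1.20198795451 ≈ 448,041.0100.
Then 6 years at 3.5%: 448,041.0100 × 1.23330103671 ≈ 552,569.4422.

$552,569.44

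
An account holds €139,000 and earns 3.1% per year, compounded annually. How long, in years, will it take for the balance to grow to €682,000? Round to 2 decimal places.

We need (1 + 0.031)^t = 4.9065, so t = ln 4.9065 / ln 1.031 ≈ 52.0995.

52.10 years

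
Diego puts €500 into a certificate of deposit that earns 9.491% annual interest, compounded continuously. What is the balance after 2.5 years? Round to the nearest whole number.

€634

A = P·e^(rt) = 500·e^(0.09491·2.5) = 500·e^0.237275.
e^0.237275 ≈ 1.26778971, so A ≈ 633.8949.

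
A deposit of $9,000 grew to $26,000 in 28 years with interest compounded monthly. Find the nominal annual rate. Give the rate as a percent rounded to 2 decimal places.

3.79%

(1 + r/12)^336 = 26,000/9,000 = 2.88889.
1 + r/12 = 2.88889^(1/336) ≈ 1.003162, so r/12 ≈ 0.00316235.
r ≈ 12·0.00316235 = 3.79482%.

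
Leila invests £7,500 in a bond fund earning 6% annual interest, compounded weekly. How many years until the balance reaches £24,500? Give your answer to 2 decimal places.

19.74 years

(1 + 0.00115385)^(52t) = 24,500/7,500 = 3.2667.
52t·ln(1 + 0.00115385) = ln(3.2667); 52t = 1.1838/0.00115318 ≈ 1026.5259.
t ≈ 19.7409 years.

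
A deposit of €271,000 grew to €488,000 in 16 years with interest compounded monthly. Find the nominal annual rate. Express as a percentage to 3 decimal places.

3.682%

(1 + r/12)^192 = 488,000/271,000 = 1.80074.
1 + r/12 = 1.80074^(1/192) ≈ 1.003068, so r/12 ≈ 0.00306822.
r ≈ 12·0.00306822 = 3.68187%.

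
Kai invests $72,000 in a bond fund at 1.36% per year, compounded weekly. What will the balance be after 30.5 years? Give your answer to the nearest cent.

$109,006.98

Periodic rate = 1.36%/52 = 0.000261538; periods = 52·30.5 = 1586.
A = 72,000·(1 + 0.0136/52)^1586 ≈ 72,000·1.51398578567 ≈ 109,006.9766.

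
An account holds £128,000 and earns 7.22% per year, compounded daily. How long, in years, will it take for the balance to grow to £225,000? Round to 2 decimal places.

7.81 years

We need (1 + 0.000197808)^(365t) = 1.7578, so 365t = ln 1.7578 / ln 1.000198 ≈ 2851.8831.
t ≈ 2851.8831/365 = 7.8134 years.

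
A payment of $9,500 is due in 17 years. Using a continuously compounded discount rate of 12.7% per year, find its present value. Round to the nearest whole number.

P = A·e^(−rt) = 9,500·e^(−2.159).
e^(−2.159) ≈ 0.1154405038, so P ≈ 1,096.6848.

$1,097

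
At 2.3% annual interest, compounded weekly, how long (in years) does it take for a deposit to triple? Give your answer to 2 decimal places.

(1 + 0.000442308)^(52t) = 3.
52t = ln 3 / ln(1 + 0.000442308) ≈ 1.0986/0.00044221 ≈ 2484.3684.
t ≈ 47.7763.

47.78 years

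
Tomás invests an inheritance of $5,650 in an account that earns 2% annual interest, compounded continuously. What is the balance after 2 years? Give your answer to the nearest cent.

A = P·e^(rt) = 5,650·e^(0.02·2) = 5,650·e^0.04.
e^0.04 ≈ 1.040810774, so A ≈ 5,880.5809.

$5,880.58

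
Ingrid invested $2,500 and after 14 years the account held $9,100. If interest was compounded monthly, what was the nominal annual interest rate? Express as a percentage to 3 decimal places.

9.264%

The 168-period growth factor is 9,100/2,500 = 3.64.
r/12 = 3.64^(1/168) − 1 ≈ 0.00772003, so r ≈ 12·0.00772003 = 9.26403%.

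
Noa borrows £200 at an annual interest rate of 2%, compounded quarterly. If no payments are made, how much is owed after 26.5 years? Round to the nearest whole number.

Periodic rate = 2%/4 = 0.005; periods = 4·26.5 = 106.
A = 200·(1 + 0.005)^106 ≈ 200·1.69669018 ≈ 339.3380.

£339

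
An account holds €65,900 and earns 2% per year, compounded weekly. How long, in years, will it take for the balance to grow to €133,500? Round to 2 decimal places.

35.30 years

(1 + 0.000384615)^(52t) = 133,500/65,900 = 2.0258.
52t·ln(1 + 0.000384615) = ln(2.0258); 52t = 0.70596/0.000384541 ≈ 1835.8569.
t ≈ 35.3049 years.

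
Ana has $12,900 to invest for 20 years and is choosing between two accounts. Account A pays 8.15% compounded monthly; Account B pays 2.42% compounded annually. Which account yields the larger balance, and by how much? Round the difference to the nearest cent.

Account A growth factor: (1 + 0.0815/12)^240 ≈ 5.0758283175; balance ≈ 65,478.1853.
Account B growth factor: (1 + 0.0242)^20 ≈ 1.6132268066; balance ≈ 20,810.6258.
Account A is larger by 44,667.5595.

Account A, by $44,667.56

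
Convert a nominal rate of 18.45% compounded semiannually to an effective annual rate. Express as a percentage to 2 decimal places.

One year is 2 periods at 0.09225 each: (1 + 0.09225)^2 ≈ 1.19301.
EAR = 1.19301 − 1 ≈ 19.30101%.

19.30%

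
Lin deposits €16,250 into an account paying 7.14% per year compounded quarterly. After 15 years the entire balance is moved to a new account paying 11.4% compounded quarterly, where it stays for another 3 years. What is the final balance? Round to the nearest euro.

€65,816

After 15 years at 7.14%: 16,250 × 2.8908586591 ≈ 46,976.4532.
Then 3 years at 11.4%: 46,976.4532 × 1.4010432831 ≈ 65,816.0442.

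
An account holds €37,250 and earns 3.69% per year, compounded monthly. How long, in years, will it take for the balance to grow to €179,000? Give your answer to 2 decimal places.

42.61 years

(1 + 0.003075)^(12t) = 179,000/37,250 = 4.8054.
12t·ln(1 + 0.003075) = ln(4.8054); 12t = 1.5697/0.00307028 ≈ 511.2670.
t ≈ 42.6056 years.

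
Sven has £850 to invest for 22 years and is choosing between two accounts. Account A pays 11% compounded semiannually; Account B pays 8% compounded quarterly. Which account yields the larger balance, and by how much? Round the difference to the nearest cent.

Account A, by £4,109.02

Account A growth factor: (1 + 0.055)^44 ≈ 10.54649677; balance ≈ 8,964.5223.
Account B growth factor: (1 + 0.02)^88 ≈ 5.712354024; balance ≈ 4,855.5009.
Account A is larger by 4,109.0213.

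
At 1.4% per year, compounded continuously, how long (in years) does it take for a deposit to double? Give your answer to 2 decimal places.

e^(0.014t) = 2, so 0.014t = ln 2 ≈ 0.69315.
t ≈ 0.69315/0.014 ≈ 49.5105.

49.51 years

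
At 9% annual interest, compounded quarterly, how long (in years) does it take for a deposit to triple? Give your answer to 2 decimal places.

12.34 years

(1 + 0.0225)^(4t) = 3.
4t = ln 3 / ln(1 + 0.0225) ≈ 1.0986/0.0222506 ≈ 49.3745.
t ≈ 12.3436.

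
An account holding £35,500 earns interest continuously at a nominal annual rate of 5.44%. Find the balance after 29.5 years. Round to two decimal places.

£176,678.68

A = P·e^(rt) = 35,500·e^(0.0544·29.5) = 35,500·e^1.6048.
e^1.6048 ≈ 4.97686413037, so A ≈ 176,678.6766.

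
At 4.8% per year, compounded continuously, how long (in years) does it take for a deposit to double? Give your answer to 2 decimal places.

14.44 years

e^(0.048t) = 2, so 0.048t = ln 2 ≈ 0.69315.
t ≈ 0.69315/0.048 ≈ 14.4406.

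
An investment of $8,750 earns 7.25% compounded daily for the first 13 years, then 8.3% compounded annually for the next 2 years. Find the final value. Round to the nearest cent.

$26,335.82

After 13 years at 7.25%: 8,750 × 2.5661491961 ≈ 22,453.8055.
Then 2 years at 8.3%: 22,453.8055 × 1.172889 ≈ 26,335.8214.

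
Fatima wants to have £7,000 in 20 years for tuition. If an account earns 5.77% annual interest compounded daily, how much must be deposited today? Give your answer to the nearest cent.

Periodic rate = 5.77%/365 = 0.000158082; 7300 periods.
P = 7,000/(1 + 0.0577/365)^7300 ≈ 7,000/3.1705618 ≈ 2,207.8106.

£2,207.81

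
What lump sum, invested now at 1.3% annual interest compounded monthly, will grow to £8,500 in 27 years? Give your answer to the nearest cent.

£5,985.00

Growth factor = (1 + 0.013/12)^324 ≈ 1.420217476.
P = 8,500/1.420217476 ≈ 5,984.9989.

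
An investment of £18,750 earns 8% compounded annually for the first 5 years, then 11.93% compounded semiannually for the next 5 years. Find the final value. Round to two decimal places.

£49,175.01

Phase 1: 18,750·(1 + 0.08)^5 ≈ 27,549.9014.
Phase 2: 27,549.9014·(1 + 0.05965)^10 ≈ 49,175.0120.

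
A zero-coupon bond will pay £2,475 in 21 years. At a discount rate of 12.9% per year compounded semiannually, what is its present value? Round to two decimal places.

Periodic rate = 12.9%/2 = 0.0645; 42 periods.
P = 2,475/(1 + 0.0645)^42 ≈ 2,475/13.80759254 ≈ 179.2492.

£179.25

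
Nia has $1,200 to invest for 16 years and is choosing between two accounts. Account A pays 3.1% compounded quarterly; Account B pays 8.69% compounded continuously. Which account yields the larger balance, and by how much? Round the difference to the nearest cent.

Account B, by $2,852.94

A: (1 + 0.00775)^64 ≈ 1.639002578, so 1,200 × 1.639002578 ≈ 1,966.8031.
B: e^(0.0869·16) = e^1.3904 ≈ 4.016456314, so 1,200 × 4.016456314 ≈ 4,819.7476.
Difference ≈ 2,852.9445 in favor of B.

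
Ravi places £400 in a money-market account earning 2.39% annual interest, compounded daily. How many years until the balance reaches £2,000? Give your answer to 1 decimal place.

We need (1 + 0.0000654795)^(365t) = 5, so 365t = ln 5 / ln 1.000065 ≈ 24580.0866.
t ≈ 24580.0866/365 = 67.3427 years.

67.3 years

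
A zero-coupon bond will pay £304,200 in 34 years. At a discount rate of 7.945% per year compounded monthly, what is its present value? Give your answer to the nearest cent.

£20,599.95

Growth factor = (1 + 0.07945/12)^408 ≈ 14.7670278489.
P = 304,200/14.7670278489 ≈ 20,599.9476.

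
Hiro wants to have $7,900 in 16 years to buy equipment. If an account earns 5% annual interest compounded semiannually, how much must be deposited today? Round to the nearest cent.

Growth factor = (1 + 0.025)^32 ≈ 2.203756938.
P = 7,900/2.203756938 ≈ 3,584.7874.

$3,584.79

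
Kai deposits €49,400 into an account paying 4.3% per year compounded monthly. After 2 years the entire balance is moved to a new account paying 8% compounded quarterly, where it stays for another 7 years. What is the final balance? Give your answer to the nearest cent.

After 2 years at 4.3%: 49,400 × 1.0896388203 ≈ 53,828.1577.
Then 7 years at 8%: 53,828.1577 × 1.7410242062 ≈ 93,716.1256.

€93,716.13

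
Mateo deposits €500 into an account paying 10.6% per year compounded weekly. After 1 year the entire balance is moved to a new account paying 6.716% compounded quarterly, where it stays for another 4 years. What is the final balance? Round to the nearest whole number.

€726

Phase 1: 500·(1 + 0.106/52)^52 ≈ 555.8510.
Phase 2: 555.8510·(1 + 0.01679)^16 ≈ 725.5354.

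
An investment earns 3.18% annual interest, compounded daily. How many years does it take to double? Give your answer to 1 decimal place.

(1 + 0.0000871233)^(365t) = 2.
365t = ln 2 / ln(1 + 0.0000871233) ≈ 0.69315/8.71195e-05 ≈ 7956.2812.
t ≈ 21.7980.

21.8 years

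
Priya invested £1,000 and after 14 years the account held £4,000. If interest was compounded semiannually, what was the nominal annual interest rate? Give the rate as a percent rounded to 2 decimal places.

10.15%

(1 + r/2)^28 = 4,000/1,000 = 4.
1 + r/2 = 4^(1/28) ≈ 1.050757, so r/2 ≈ 0.0507566.
r ≈ 2·0.0507566 = 10.15133%.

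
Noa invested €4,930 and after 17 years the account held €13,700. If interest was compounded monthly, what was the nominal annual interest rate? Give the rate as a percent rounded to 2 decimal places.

(1 + r/12)^204 = 13,700/4,930 = 2.7789.
1 + r/12 = 2.7789^(1/204) ≈ 1.005023, so r/12 ≈ 0.00502265.
r ≈ 12·0.00502265 = 6.02718%.

6.03%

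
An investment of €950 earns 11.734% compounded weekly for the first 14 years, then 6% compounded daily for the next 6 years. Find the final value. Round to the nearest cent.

€7,025.78

After 14 years at 11.734%: 950 × 5.159859281 ≈ 4,901.8663.
Then 6 years at 6%: 4,901.8663 × 1.433287009 ≈ 7,025.7813.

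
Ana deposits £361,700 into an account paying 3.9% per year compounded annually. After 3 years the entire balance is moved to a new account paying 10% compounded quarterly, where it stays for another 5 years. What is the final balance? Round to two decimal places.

Phase 1: 361,700·(1 + 0.039)^3 ≈ 405,690.7928.
Phase 2: 405,690.7928·(1 + 0.025)^20 ≈ 664,771.6027.

£664,771.60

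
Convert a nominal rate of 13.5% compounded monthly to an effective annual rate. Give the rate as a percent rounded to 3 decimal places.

14.367%

One year is 12 periods at 0.01125 each: (1 + 0.01125)^12 ≈ 1.143674.
EAR = 1.143674 − 1 ≈ 14.36744%.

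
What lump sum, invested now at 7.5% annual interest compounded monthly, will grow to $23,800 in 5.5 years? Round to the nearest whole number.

$15,776

Periodic rate = 7.5%/12 = 0.00625; 66 periods.
P = 23,800/(1 + 0.00625)^66 ≈ 23,800/1.5086516178 ≈ 15,775.6766.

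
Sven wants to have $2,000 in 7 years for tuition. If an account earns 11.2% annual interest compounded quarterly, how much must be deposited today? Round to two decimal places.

$923.04

Periodic rate = 11.2%/4 = 0.028; 28 periods.
P = 2,000/(1 + 0.028)^28 ≈ 2,000/2.166742043 ≈ 923.0448.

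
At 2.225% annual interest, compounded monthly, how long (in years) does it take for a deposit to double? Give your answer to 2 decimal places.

(1 + 0.00185417)^(12t) = 2.
12t = ln 2 / ln(1 + 0.00185417) ≈ 0.69315/0.00185245 ≈ 374.1787.
t ≈ 31.1816.

31.18 years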